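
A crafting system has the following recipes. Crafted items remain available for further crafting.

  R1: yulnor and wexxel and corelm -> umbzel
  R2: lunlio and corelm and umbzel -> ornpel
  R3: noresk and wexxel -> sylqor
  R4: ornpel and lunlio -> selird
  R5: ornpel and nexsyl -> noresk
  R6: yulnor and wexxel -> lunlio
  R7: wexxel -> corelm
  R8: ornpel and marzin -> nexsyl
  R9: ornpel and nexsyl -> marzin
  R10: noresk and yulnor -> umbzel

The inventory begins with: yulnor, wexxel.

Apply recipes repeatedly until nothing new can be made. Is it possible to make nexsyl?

nexsyl would need ornpel and marzin (R8), but marzin is never obtained.

No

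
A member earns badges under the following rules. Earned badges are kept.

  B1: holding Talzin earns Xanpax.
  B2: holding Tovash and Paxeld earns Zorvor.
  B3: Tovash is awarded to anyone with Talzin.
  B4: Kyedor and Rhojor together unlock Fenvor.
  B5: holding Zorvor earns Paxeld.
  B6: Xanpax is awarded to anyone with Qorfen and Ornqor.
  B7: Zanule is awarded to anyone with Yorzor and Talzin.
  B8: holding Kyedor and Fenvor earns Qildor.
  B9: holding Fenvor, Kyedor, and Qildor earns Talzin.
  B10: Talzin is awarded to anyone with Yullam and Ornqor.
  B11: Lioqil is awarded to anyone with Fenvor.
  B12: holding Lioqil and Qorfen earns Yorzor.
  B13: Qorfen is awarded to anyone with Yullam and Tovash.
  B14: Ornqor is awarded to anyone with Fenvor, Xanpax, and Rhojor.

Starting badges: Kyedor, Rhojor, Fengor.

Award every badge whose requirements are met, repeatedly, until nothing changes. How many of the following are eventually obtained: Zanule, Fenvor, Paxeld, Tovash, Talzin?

With Kyedor and Rhojor, Fenvor is earned (B4).
With Kyedor and Fenvor, Qildor is earned (B8).
With Fenvor, Kyedor, and Qildor, Talzin is earned (B9).
With Talzin, Tovash is earned (B3).
Zanule would need Yorzor and Talzin (B7), but Yorzor is never earned.
Fenvor: reached.
Paxeld would need Zorvor (B5), but Zorvor is never earned.
Tovash: reached.
Talzin: reached.
Reached: Fenvor, Tovash, and Talzin — 3 of the 5.

3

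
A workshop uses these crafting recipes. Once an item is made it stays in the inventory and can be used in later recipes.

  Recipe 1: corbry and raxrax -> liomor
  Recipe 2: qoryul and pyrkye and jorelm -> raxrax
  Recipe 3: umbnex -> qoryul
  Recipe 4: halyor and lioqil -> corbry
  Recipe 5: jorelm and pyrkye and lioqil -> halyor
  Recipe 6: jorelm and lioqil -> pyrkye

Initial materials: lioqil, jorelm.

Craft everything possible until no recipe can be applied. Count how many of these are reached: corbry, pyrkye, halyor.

3

jorelm and lioqil -> pyrkye (Recipe 6).
Using Recipe 5, jorelm, pyrkye, and lioqil make halyor.
halyor and lioqil -> corbry (Recipe 4).
corbry: reached.
pyrkye: reached.
halyor: reached.
All 3 are reached.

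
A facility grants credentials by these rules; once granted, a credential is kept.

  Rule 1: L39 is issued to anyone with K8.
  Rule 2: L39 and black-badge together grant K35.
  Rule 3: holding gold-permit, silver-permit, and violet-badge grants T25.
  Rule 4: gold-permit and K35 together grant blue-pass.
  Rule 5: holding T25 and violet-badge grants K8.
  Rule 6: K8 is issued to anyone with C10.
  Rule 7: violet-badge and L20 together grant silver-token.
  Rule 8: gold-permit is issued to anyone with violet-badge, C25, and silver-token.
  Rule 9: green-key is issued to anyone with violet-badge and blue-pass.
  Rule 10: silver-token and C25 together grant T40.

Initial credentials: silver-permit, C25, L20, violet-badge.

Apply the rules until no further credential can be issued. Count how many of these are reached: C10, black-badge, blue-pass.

0

No rule produces C10, and it is not given.
No rule produces black-badge, and it is not given.
blue-pass would need gold-permit and K35 (Rule 4), but K35 is never granted.
None of the 3 are reached.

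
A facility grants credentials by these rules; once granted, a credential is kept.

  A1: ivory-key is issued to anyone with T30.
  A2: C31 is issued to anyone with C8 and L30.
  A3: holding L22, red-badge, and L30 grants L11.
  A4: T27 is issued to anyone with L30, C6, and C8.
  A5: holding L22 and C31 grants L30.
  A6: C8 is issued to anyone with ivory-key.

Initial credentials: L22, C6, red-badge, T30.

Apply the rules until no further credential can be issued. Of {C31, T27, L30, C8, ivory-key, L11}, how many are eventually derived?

Holding T30 grants ivory-key (A1).
Holding ivory-key grants C8 (A6).
C31 would need C8 and L30 (A2), but L30 is never granted.
T27 would need L30, C6, and C8 (A4), but L30 is never granted.
L30 would need L22 and C31 (A5), but C31 is never granted.
C8: reached.
ivory-key: reached.
L11 would need L22, red-badge, and L30 (A3), but L30 is never granted.
Reached: C8 and ivory-key — 2 of the 6.

2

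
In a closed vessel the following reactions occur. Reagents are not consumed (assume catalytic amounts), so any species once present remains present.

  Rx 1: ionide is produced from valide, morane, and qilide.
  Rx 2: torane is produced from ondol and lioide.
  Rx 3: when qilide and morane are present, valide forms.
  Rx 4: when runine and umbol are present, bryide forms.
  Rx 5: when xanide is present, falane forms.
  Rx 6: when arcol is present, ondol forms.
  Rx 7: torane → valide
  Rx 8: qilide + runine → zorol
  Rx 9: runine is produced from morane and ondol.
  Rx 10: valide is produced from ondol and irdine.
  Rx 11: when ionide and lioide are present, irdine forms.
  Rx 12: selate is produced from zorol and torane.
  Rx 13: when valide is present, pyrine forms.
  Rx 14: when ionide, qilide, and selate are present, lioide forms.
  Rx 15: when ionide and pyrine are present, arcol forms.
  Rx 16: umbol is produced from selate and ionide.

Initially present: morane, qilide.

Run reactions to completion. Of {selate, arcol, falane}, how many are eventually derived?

1

qilide and morane present → valide forms (Rx 3).
valide, morane, and qilide present → ionide forms (Rx 1).
valide present → pyrine forms (Rx 13).
ionide and pyrine present → arcol forms (Rx 15).
selate would need zorol and torane (Rx 12), but torane never forms.
arcol: reached.
falane would need xanide (Rx 5), but xanide never forms.
Reached: arcol — 1 of the 3.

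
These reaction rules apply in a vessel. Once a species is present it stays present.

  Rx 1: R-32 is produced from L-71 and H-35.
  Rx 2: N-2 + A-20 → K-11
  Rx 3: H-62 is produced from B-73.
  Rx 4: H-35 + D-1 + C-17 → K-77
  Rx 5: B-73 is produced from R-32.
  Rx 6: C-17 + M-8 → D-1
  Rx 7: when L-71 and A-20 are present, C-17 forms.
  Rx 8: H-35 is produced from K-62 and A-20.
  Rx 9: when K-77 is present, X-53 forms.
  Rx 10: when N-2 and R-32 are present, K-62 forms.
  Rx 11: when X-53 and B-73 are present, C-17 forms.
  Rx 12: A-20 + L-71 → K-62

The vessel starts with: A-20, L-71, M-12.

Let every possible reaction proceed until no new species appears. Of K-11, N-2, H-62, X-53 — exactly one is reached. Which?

H-62

A-20 and L-71 present → K-62 forms (Rx 12).
K-62 and A-20 present → H-35 forms (Rx 8).
L-71 and H-35 present → R-32 forms (Rx 1).
R-32 present → B-73 forms (Rx 5).
B-73 present → H-62 forms (Rx 3).
K-11 would need N-2 and A-20 (Rx 2), but N-2 never forms. No rule produces N-2, and it is not given. X-53 would need K-77 (Rx 9), but K-77 never forms.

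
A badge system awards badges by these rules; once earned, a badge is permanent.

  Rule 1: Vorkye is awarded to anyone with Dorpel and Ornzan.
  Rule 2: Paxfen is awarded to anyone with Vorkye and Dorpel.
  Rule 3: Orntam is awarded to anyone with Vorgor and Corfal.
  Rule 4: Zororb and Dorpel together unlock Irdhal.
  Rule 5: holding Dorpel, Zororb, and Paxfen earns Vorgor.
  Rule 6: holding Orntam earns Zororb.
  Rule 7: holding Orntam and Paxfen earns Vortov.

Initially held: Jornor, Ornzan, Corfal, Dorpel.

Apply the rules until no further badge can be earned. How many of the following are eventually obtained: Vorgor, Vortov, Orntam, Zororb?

Vorgor would need Dorpel, Zororb, and Paxfen (Rule 5), but Zororb is never earned.
Vortov would need Orntam and Paxfen (Rule 7), but Orntam is never earned.
Orntam would need Vorgor and Corfal (Rule 3), but Vorgor is never earned.
Zororb would need Orntam (Rule 6), but Orntam is never earned.
None of the 4 are reached.

0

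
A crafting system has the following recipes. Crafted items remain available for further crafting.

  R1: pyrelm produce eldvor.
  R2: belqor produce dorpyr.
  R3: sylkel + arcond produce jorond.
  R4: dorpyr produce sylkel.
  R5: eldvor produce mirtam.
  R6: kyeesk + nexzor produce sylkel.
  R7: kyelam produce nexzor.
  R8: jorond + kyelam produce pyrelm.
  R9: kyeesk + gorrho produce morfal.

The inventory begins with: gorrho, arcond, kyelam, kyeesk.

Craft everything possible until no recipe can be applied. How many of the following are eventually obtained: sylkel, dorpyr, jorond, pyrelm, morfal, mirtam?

5

Using R9, kyeesk and gorrho make morfal.
kyelam → nexzor (R7).
kyeesk + nexzor → sylkel (R6).
Using R3, sylkel and arcond make jorond.
jorond + kyelam → pyrelm (R8).
Using R1, pyrelm makes eldvor.
Using R5, eldvor makes mirtam.
sylkel: reached.
dorpyr would need belqor (R2), but belqor is never obtained.
jorond: reached.
pyrelm: reached.
morfal: reached.
mirtam: reached.
Reached: sylkel, jorond, pyrelm, morfal, and mirtam — 5 of the 6.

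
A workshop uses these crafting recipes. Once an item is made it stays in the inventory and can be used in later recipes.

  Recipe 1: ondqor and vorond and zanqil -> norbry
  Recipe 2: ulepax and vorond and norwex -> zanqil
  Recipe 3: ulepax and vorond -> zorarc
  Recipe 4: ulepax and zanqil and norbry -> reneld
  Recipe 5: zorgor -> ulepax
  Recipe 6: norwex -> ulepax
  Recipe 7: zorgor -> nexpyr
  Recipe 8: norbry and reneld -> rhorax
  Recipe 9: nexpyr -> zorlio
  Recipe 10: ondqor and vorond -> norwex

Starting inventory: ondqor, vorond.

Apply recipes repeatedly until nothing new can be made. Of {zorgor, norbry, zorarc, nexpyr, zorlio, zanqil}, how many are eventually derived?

Using Recipe 10, ondqor and vorond make norwex.
norwex -> ulepax (Recipe 6).
ulepax and vorond and norwex -> zanqil (Recipe 2).
ulepax and vorond -> zorarc (Recipe 3).
Using Recipe 1, ondqor, vorond, and zanqil make norbry.
No rule produces zorgor, and it is not given.
norbry: reached.
zorarc: reached.
nexpyr would need zorgor (Recipe 7), but zorgor is never obtained.
zorlio would need nexpyr (Recipe 9), but nexpyr is never obtained.
zanqil: reached.
Reached: norbry, zorarc, and zanqil — 3 of the 6.

3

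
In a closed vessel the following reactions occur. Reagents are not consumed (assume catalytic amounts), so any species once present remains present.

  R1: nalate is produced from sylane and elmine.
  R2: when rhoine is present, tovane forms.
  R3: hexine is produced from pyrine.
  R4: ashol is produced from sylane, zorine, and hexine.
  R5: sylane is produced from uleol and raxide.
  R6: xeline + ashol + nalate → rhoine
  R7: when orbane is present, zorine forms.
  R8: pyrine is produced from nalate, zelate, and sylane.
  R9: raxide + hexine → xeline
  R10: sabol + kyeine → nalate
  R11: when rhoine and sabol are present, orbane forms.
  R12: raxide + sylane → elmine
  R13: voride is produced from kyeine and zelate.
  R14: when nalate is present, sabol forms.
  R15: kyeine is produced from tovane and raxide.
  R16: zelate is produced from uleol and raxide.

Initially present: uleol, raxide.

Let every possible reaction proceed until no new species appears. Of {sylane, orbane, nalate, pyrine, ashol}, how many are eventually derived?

uleol and raxide present → zelate forms (R16).
uleol and raxide present → sylane forms (R5).
raxide and sylane present → elmine forms (R12).
sylane and elmine present → nalate forms (R1).
nalate, zelate, and sylane present → pyrine forms (R8).
sylane: reached.
orbane would need rhoine and sabol (R11), but rhoine never forms.
nalate: reached.
pyrine: reached.
ashol would need sylane, zorine, and hexine (R4), but zorine never forms.
Reached: sylane, nalate, and pyrine — 3 of the 5.

3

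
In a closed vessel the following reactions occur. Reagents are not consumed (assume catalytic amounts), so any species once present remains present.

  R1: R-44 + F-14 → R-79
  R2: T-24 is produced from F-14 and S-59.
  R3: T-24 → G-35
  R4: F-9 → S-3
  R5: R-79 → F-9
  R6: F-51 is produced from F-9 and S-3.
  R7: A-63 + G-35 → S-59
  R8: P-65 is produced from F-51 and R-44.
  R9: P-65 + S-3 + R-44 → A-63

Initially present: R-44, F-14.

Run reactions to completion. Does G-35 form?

G-35 would need T-24 (R3), but T-24 never forms.

No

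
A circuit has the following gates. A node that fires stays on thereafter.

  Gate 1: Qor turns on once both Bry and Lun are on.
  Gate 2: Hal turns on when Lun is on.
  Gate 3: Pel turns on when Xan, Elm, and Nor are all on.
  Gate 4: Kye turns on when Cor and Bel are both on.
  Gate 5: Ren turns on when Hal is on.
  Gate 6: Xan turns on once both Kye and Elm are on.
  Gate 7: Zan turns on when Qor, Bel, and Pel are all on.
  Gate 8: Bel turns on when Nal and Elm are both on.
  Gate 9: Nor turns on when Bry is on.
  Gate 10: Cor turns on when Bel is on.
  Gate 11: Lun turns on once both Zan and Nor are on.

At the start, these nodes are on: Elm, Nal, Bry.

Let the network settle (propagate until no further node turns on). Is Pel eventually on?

Yes

Gate 9: Bry on → Nor on.
Gate 8: Nal and Elm on → Bel on.
Bel is on, so Cor turns on (Gate 10).
Cor and Bel are on, so Kye turns on (Gate 4).
Kye and Elm are on, so Xan turns on (Gate 6).
Gate 3: Xan, Elm, and Nor on → Pel on.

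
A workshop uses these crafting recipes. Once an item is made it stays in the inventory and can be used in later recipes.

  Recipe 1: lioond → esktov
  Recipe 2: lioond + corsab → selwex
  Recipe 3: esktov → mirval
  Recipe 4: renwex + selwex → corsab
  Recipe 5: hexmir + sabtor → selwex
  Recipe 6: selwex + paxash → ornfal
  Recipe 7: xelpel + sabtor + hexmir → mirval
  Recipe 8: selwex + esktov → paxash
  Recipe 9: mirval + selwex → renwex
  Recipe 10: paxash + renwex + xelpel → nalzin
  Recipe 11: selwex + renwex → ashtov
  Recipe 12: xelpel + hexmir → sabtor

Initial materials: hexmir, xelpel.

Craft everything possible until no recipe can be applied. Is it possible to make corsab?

Yes

xelpel + hexmir → sabtor (Recipe 12).
xelpel + sabtor + hexmir → mirval (Recipe 7).
Using Recipe 5, hexmir and sabtor make selwex.
mirval + selwex → renwex (Recipe 9).
renwex + selwex → corsab (Recipe 4).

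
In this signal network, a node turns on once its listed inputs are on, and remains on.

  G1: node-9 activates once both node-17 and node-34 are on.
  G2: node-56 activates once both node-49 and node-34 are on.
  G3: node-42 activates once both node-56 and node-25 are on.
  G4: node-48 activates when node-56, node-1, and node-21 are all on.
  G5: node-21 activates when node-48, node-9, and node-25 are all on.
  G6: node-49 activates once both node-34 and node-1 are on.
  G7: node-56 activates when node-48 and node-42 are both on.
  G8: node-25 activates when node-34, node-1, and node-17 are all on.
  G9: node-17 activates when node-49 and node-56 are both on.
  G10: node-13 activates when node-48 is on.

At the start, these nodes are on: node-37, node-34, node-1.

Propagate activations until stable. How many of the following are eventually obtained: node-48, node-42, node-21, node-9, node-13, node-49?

3

G6: node-34 and node-1 on → node-49 on.
G2: node-49 and node-34 on → node-56 on.
G9: node-49 and node-56 on → node-17 on.
G1: node-17 and node-34 on → node-9 on.
node-34, node-1, and node-17 are on, so node-25 activates (G8).
G3: node-56 and node-25 on → node-42 on.
node-48 would need node-56, node-1, and node-21 (G4), but node-21 never turns on.
node-42: reached.
node-21 would need node-48, node-9, and node-25 (G5), but node-48 never turns on.
node-9: reached.
node-13 would need node-48 (G10), but node-48 never turns on.
node-49: reached.
Reached: node-42, node-9, and node-49 — 3 of the 6.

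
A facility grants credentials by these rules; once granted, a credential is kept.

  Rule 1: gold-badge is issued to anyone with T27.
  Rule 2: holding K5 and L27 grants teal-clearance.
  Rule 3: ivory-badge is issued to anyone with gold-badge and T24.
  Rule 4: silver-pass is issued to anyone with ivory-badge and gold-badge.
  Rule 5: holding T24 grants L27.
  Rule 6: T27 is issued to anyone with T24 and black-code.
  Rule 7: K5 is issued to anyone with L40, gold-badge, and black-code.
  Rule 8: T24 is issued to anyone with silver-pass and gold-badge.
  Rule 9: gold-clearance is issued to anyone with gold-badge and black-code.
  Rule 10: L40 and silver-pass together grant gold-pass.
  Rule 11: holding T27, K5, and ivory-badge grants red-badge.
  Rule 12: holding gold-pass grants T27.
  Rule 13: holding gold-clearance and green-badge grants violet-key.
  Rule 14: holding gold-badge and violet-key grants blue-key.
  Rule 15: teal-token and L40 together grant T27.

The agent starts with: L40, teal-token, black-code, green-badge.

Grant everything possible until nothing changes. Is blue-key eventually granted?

Holding teal-token and L40 grants T27 (Rule 15).
Holding T27 grants gold-badge (Rule 1).
Holding gold-badge and black-code grants gold-clearance (Rule 9).
Holding gold-clearance and green-badge grants violet-key (Rule 13).
Holding gold-badge and violet-key grants blue-key (Rule 14).

Yes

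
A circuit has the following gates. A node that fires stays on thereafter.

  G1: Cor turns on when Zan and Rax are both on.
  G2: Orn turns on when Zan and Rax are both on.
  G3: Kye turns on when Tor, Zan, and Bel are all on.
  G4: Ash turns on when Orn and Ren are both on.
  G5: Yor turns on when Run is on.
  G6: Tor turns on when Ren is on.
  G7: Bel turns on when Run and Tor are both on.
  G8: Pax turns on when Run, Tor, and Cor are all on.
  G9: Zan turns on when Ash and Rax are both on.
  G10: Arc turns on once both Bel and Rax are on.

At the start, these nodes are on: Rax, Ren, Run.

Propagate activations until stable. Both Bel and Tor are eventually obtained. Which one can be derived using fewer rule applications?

Tor: G6: Ren on → Tor on. [1 rule application]
Bel: Ren is on, so Tor turns on (G6). Run and Tor are on, so Bel turns on (G7). [2 rule applications]
Tor needs fewer.

Tor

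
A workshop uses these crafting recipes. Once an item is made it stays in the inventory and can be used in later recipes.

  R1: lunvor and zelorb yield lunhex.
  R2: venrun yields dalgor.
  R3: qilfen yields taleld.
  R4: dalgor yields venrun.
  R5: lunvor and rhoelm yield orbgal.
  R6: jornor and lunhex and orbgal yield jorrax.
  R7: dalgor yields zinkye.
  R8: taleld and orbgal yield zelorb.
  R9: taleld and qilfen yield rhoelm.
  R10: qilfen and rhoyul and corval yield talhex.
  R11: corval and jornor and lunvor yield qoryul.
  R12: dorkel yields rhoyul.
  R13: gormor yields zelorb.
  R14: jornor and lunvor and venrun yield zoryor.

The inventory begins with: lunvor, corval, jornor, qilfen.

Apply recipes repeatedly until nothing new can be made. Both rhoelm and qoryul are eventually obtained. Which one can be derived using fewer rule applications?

qoryul

qoryul: corval and jornor and lunvor → qoryul (R11). [1 rule application]
rhoelm: Using R3, qilfen makes taleld. taleld and qilfen → rhoelm (R9). [2 rule applications]
qoryul needs fewer.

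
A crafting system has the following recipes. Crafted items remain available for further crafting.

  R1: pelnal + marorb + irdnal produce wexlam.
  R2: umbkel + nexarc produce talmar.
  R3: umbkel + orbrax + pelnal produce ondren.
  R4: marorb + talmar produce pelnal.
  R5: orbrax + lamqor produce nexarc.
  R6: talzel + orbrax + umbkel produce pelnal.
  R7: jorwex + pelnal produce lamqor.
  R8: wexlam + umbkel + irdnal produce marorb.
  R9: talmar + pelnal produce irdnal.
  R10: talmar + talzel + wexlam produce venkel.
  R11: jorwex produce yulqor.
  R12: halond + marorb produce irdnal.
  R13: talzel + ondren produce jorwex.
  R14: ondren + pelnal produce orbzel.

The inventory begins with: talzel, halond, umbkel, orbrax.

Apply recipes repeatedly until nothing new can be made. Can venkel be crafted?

No

venkel would need talmar, talzel, and wexlam (R10), but wexlam is never obtained.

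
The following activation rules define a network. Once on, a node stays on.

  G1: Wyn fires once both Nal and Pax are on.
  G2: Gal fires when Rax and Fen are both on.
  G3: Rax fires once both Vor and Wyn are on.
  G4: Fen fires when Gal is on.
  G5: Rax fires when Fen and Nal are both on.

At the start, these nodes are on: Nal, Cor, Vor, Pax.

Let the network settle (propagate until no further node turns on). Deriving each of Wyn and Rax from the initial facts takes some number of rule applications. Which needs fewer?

Wyn

Wyn: G1: Nal and Pax on → Wyn on. [1 rule application]
Rax: G1: Nal and Pax on → Wyn on. G3: Vor and Wyn on → Rax on. [2 rule applications]
Wyn needs fewer.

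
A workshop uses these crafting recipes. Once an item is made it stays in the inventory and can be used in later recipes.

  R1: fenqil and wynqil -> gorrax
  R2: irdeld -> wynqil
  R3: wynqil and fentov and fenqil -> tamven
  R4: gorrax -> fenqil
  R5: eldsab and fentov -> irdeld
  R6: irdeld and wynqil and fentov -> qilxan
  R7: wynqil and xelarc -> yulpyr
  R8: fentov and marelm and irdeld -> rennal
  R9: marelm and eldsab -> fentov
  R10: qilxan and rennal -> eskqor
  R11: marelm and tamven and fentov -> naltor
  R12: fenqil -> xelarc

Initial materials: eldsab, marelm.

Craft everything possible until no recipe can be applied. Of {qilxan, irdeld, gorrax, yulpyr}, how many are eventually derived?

2

Using R9, marelm and eldsab make fentov.
eldsab and fentov -> irdeld (R5).
irdeld -> wynqil (R2).
Using R6, irdeld, wynqil, and fentov make qilxan.
qilxan: reached.
irdeld: reached.
gorrax would need fenqil and wynqil (R1), but fenqil is never obtained.
yulpyr would need wynqil and xelarc (R7), but xelarc is never obtained.
Reached: qilxan and irdeld — 2 of the 4.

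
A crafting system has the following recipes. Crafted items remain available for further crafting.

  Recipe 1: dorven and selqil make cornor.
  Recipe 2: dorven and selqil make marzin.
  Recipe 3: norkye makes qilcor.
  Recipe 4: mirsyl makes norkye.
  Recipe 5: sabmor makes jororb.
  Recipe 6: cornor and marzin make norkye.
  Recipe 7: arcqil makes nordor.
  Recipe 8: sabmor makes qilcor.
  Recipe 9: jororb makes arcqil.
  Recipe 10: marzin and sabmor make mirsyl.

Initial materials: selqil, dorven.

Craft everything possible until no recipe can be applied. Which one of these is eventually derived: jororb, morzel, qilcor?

qilcor

dorven and selqil → marzin (Recipe 2).
Using Recipe 1, dorven and selqil make cornor.
cornor and marzin → norkye (Recipe 6).
norkye → qilcor (Recipe 3).
No rule produces morzel, and it is not given. jororb would need sabmor (Recipe 5), but sabmor is never obtained.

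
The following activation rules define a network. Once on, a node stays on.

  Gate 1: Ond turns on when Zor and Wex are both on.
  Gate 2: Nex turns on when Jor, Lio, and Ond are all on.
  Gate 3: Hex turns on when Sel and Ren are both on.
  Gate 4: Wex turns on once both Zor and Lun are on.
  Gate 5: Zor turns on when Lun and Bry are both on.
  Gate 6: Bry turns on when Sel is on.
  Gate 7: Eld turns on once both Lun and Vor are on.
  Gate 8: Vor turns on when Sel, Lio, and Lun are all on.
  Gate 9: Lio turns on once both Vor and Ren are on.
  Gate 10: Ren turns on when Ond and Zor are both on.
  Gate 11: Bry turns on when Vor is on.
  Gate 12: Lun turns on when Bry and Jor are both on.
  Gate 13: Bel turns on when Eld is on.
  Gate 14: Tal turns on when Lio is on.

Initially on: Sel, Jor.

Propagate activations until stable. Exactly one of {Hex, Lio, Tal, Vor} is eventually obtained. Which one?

Hex

Gate 6: Sel on → Bry on.
Bry and Jor are on, so Lun turns on (Gate 12).
Lun and Bry are on, so Zor turns on (Gate 5).
Gate 4: Zor and Lun on → Wex on.
Gate 1: Zor and Wex on → Ond on.
Gate 10: Ond and Zor on → Ren on.
Sel and Ren are on, so Hex turns on (Gate 3).
Vor would need Sel, Lio, and Lun (Gate 8), but Lio never turns on. Lio would need Vor and Ren (Gate 9), but Vor never turns on. Tal would need Lio (Gate 14), but Lio never turns on.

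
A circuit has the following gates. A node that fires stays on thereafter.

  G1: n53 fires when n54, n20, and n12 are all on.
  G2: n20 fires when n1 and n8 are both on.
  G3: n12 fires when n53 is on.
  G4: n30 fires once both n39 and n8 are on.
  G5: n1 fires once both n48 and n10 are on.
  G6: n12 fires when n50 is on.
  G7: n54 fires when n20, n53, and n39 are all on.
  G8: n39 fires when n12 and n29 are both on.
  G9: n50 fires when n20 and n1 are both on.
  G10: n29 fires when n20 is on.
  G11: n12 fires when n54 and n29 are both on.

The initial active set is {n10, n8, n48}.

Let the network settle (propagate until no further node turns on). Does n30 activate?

Yes

G5: n48 and n10 on → n1 on.
G2: n1 and n8 on → n20 on.
n20 and n1 are on, so n50 fires (G9).
G10: n20 on → n29 on.
G6: n50 on → n12 on.
n12 and n29 are on, so n39 fires (G8).
n39 and n8 are on, so n30 fires (G4).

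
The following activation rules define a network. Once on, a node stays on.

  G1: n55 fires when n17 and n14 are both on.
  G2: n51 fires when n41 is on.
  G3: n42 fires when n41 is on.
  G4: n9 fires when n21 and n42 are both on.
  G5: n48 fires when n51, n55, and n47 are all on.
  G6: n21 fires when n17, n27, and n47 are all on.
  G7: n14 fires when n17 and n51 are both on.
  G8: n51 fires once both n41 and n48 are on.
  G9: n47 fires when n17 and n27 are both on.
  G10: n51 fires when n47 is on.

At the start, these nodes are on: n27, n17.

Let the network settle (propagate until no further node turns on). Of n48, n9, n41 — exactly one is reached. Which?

n17 and n27 are on, so n47 fires (G9).
n47 is on, so n51 fires (G10).
n17 and n51 are on, so n14 fires (G7).
n17 and n14 are on, so n55 fires (G1).
G5: n51, n55, and n47 on → n48 on.
n9 would need n21 and n42 (G4), but n42 never turns on. No rule produces n41, and it is not given.

n48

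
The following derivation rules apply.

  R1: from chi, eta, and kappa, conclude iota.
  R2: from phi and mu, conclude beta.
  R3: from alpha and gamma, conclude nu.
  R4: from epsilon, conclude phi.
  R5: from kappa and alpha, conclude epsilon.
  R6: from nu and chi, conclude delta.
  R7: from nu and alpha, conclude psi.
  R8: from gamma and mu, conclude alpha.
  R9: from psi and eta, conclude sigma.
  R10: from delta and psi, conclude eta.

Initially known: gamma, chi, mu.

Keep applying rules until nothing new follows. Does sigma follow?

From gamma and mu, R8 gives alpha.
alpha and gamma hold, so nu follows (R3).
From nu and chi, R6 gives delta.
nu and alpha hold, so psi follows (R7).
delta and psi hold, so eta follows (R10).
From psi and eta, R9 gives sigma.

Yes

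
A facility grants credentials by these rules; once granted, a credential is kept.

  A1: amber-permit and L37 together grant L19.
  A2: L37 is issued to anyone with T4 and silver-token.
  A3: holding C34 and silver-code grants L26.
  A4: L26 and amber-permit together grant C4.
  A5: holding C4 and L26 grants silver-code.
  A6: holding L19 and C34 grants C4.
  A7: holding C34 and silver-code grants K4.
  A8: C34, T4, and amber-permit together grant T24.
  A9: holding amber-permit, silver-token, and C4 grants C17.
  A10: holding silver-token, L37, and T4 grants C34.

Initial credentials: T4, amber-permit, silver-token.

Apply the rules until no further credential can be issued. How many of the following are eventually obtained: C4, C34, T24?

3

Holding T4 and silver-token grants L37 (A2).
Holding silver-token, L37, and T4 grants C34 (A10).
Holding amber-permit and L37 grants L19 (A1).
Holding C34, T4, and amber-permit grants T24 (A8).
Holding L19 and C34 grants C4 (A6).
C4: reached.
C34: reached.
T24: reached.
All 3 are reached.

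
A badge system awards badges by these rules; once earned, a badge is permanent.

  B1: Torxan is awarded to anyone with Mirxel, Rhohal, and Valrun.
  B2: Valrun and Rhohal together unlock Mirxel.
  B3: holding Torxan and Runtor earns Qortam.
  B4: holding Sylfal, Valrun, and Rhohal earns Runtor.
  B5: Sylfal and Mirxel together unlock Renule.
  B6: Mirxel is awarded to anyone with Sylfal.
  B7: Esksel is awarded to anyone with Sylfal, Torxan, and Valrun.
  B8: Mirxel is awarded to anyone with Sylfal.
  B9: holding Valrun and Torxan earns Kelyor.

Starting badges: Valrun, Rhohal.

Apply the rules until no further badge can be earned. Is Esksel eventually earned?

No

Esksel would need Sylfal, Torxan, and Valrun (B7), but Sylfal is never earned.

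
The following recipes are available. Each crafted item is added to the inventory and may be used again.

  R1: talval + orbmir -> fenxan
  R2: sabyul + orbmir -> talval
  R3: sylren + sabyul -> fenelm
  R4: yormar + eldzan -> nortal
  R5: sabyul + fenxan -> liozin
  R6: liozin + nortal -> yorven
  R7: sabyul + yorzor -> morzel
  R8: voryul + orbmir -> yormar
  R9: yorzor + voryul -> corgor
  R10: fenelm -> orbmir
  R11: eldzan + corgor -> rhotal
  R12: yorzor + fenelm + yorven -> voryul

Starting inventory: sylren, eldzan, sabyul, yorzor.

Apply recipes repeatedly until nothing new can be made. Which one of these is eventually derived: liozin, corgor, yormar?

Using R3, sylren and sabyul make fenelm.
fenelm -> orbmir (R10).
Using R2, sabyul and orbmir make talval.
talval + orbmir -> fenxan (R1).
sabyul + fenxan -> liozin (R5).
yormar would need voryul and orbmir (R8), but voryul is never obtained. corgor would need yorzor and voryul (R9), but voryul is never obtained.

liozin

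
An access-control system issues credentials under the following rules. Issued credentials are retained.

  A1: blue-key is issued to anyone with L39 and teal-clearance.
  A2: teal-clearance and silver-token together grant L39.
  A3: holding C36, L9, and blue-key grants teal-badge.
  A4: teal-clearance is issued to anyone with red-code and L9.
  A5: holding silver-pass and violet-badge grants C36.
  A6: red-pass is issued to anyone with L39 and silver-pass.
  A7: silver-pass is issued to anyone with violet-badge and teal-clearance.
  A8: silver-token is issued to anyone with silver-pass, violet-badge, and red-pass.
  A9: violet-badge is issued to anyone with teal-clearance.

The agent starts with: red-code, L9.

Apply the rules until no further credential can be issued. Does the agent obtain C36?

Yes

Holding red-code and L9 grants teal-clearance (A4).
Holding teal-clearance grants violet-badge (A9).
Holding violet-badge and teal-clearance grants silver-pass (A7).
Holding silver-pass and violet-badge grants C36 (A5).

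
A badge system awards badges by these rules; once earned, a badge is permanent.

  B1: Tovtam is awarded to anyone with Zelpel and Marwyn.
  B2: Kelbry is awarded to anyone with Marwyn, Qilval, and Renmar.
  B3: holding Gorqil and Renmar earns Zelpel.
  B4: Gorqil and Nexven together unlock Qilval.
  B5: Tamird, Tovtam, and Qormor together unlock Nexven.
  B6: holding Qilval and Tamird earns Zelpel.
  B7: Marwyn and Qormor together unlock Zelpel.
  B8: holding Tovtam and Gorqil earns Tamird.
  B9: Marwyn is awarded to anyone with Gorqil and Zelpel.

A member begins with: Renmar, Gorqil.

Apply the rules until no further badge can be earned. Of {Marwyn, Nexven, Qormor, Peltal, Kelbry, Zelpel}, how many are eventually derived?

With Gorqil and Renmar, Zelpel is earned (B3).
With Gorqil and Zelpel, Marwyn is earned (B9).
Marwyn: reached.
Nexven would need Tamird, Tovtam, and Qormor (B5), but Qormor is never earned.
No rule produces Qormor, and it is not given.
No rule produces Peltal, and it is not given.
Kelbry would need Marwyn, Qilval, and Renmar (B2), but Qilval is never earned.
Zelpel: reached.
Reached: Marwyn and Zelpel — 2 of the 6.

2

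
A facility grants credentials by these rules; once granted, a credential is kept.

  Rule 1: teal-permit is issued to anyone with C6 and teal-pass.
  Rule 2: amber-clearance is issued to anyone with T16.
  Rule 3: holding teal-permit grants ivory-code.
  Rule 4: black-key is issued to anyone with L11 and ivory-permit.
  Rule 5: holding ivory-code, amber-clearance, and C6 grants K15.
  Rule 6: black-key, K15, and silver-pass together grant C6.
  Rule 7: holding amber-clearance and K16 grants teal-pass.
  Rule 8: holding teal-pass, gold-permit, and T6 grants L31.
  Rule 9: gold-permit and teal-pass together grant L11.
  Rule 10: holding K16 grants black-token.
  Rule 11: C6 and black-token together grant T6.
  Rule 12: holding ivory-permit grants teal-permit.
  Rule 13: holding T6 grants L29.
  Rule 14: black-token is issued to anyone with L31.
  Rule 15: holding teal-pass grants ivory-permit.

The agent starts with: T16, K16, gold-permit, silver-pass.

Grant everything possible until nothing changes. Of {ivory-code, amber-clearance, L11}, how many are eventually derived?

Holding T16 grants amber-clearance (Rule 2).
Holding amber-clearance and K16 grants teal-pass (Rule 7).
Holding teal-pass grants ivory-permit (Rule 15).
Holding gold-permit and teal-pass grants L11 (Rule 9).
Holding ivory-permit grants teal-permit (Rule 12).
Holding teal-permit grants ivory-code (Rule 3).
ivory-code: reached.
amber-clearance: reached.
L11: reached.
All 3 are reached.

3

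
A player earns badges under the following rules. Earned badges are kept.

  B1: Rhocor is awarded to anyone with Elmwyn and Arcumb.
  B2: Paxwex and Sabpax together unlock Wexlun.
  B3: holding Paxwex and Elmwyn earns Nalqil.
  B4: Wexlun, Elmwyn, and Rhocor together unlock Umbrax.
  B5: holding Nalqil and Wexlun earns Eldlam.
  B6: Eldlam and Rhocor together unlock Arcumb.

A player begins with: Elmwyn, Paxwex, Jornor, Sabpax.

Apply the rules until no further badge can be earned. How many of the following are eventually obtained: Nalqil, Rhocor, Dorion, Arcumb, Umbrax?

With Paxwex and Elmwyn, Nalqil is earned (B3).
Nalqil: reached.
Rhocor would need Elmwyn and Arcumb (B1), but Arcumb is never earned.
No rule produces Dorion, and it is not given.
Arcumb would need Eldlam and Rhocor (B6), but Rhocor is never earned.
Umbrax would need Wexlun, Elmwyn, and Rhocor (B4), but Rhocor is never earned.
Reached: Nalqil — 1 of the 5.

1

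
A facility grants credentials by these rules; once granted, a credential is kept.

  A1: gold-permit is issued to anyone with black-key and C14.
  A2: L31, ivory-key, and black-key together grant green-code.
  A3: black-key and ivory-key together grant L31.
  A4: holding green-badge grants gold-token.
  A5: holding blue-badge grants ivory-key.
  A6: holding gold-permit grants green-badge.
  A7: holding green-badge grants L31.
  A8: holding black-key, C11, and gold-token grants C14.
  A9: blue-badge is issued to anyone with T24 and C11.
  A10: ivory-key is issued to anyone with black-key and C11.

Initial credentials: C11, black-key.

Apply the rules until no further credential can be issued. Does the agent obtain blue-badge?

No

blue-badge would need T24 and C11 (A9), but T24 is never granted.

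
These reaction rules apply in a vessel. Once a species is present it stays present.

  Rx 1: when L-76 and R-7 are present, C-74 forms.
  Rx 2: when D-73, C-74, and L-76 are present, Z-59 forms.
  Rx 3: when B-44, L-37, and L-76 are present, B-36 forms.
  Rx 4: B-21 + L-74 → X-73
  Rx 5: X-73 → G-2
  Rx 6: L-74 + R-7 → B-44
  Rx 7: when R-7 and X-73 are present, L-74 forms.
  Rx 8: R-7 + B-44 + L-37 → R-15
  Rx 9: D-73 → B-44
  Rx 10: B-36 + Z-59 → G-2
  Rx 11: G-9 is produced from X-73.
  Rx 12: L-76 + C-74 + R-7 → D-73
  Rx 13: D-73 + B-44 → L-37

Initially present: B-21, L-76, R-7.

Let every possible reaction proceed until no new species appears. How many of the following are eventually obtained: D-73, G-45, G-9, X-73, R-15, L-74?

L-76 and R-7 present → C-74 forms (Rx 1).
L-76, C-74, and R-7 present → D-73 forms (Rx 12).
D-73 present → B-44 forms (Rx 9).
D-73 and B-44 present → L-37 forms (Rx 13).
R-7, B-44, and L-37 present → R-15 forms (Rx 8).
D-73: reached.
No rule produces G-45, and it is not given.
G-9 would need X-73 (Rx 11), but X-73 never forms.
X-73 would need B-21 and L-74 (Rx 4), but L-74 never forms.
R-15: reached.
L-74 would need R-7 and X-73 (Rx 7), but X-73 never forms.
Reached: D-73 and R-15 — 2 of the 6.

2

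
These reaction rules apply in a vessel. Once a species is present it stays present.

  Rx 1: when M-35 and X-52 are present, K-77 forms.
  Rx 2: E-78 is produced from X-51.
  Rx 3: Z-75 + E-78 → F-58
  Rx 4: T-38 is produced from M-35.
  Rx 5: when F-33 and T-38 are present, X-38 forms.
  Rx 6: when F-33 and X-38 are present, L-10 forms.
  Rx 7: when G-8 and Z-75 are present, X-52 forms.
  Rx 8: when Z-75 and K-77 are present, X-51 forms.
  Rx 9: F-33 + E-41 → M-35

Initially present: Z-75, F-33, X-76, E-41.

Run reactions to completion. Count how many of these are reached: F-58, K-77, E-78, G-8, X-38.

1

F-33 and E-41 present → M-35 forms (Rx 9).
M-35 present → T-38 forms (Rx 4).
F-33 and T-38 present → X-38 forms (Rx 5).
F-58 would need Z-75 and E-78 (Rx 3), but E-78 never forms.
K-77 would need M-35 and X-52 (Rx 1), but X-52 never forms.
E-78 would need X-51 (Rx 2), but X-51 never forms.
No rule produces G-8, and it is not given.
X-38: reached.
Reached: X-38 — 1 of the 5.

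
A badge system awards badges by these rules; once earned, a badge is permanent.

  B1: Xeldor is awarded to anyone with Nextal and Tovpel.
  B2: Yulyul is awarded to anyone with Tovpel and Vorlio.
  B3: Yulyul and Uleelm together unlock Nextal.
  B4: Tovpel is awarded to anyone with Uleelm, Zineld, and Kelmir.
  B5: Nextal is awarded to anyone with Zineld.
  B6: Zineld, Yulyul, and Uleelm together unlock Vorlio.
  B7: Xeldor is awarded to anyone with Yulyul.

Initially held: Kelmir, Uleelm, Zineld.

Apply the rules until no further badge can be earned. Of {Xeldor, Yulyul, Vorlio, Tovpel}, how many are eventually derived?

With Uleelm, Zineld, and Kelmir, Tovpel is earned (B4).
With Zineld, Nextal is earned (B5).
With Nextal and Tovpel, Xeldor is earned (B1).
Xeldor: reached.
Yulyul would need Tovpel and Vorlio (B2), but Vorlio is never earned.
Vorlio would need Zineld, Yulyul, and Uleelm (B6), but Yulyul is never earned.
Tovpel: reached.
Reached: Xeldor and Tovpel — 2 of the 4.

2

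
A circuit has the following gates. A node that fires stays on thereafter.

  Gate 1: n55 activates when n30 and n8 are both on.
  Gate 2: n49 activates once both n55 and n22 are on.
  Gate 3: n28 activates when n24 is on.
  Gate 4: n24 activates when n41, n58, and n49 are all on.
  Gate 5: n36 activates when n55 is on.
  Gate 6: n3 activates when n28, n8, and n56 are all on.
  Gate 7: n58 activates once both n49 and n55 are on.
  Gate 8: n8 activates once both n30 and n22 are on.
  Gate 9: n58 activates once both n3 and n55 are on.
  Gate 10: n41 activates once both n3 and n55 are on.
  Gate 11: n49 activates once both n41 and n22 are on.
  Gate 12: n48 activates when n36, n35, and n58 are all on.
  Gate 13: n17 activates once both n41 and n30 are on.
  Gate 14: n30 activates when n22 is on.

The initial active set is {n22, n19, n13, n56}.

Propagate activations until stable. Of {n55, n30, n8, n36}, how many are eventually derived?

4

Gate 14: n22 on → n30 on.
n30 and n22 are on, so n8 activates (Gate 8).
n30 and n8 are on, so n55 activates (Gate 1).
Gate 5: n55 on → n36 on.
n55: reached.
n30: reached.
n8: reached.
n36: reached.
All 4 are reached.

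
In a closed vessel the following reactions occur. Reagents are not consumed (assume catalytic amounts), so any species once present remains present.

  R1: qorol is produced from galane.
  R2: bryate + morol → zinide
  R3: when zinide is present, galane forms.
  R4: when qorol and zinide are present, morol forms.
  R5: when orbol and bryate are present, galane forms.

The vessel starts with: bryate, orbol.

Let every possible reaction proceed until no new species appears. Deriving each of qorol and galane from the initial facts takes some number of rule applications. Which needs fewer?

galane

galane: orbol and bryate present → galane forms (R5). [1 rule application]
qorol: orbol and bryate present → galane forms (R5). galane present → qorol forms (R1). [2 rule applications]
galane needs fewer.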